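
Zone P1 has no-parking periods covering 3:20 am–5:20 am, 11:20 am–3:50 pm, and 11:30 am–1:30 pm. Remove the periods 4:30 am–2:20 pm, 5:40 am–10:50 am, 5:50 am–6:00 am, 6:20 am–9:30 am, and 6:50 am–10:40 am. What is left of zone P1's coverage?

First set merges to 3:20 am-5:20 am, 11:20 am-3:50 pm.
Second set merges to 4:30 am-2:20 pm.
3:20 am-5:20 am with B removed leaves 3:20 am-4:30 am.
11:20 am-3:50 pm with B removed leaves 2:20 pm-3:50 pm.

3:20 am-4:30 am, 2:20 pm-3:50 pm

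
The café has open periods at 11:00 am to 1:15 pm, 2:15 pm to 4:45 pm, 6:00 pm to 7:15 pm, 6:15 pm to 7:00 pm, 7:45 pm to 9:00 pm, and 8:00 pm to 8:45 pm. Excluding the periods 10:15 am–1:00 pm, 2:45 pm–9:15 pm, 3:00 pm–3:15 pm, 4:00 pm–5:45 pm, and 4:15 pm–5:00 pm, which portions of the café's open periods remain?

Merge the first list: 11:00 am–1:15 pm, 2:15 pm–4:45 pm, 6:00 pm–7:15 pm, 7:45 pm–9:00 pm.
Merge the second list: 10:15 am–1:00 pm, 2:45 pm–9:15 pm.
11:00 am–1:15 pm minus B → 1:00 pm–1:15 pm.
2:15 pm–4:45 pm minus B → 2:15 pm–2:45 pm.
6:00 pm–7:15 pm: fully covered by B → removed.
7:45 pm–9:00 pm: fully covered by B → removed.

1:00 pm–1:15 pm, 2:15 pm–2:45 pm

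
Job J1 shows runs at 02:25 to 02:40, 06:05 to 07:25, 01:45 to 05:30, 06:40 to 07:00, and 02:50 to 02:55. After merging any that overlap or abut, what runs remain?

01:45–05:30, 06:05–07:25

Sort by start: 01:45–05:30, 02:25–02:40, 02:50–02:55, 06:05–07:25, 06:40–07:00.
02:25–02:40 overlaps/touches 01:45–05:30 → extend to 01:45–05:30.
02:50–02:55 overlaps/touches 01:45–05:30 → extend to 01:45–05:30.
06:05–07:25 is disjoint → start new block.
06:40–07:00 overlaps/touches 06:05–07:25 → extend to 06:05–07:25.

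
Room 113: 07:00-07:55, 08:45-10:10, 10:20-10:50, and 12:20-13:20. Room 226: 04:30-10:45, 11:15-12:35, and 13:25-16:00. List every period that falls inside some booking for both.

07:00–07:55 overlaps B on 07:00–07:55.
08:45–10:10 overlaps B on 08:45–10:10.
10:20–10:50 overlaps B on 10:20–10:45.
12:20–13:20 overlaps B on 12:20–12:35.

07:00–07:55, 08:45–10:10, 10:20–10:45, 12:20–12:35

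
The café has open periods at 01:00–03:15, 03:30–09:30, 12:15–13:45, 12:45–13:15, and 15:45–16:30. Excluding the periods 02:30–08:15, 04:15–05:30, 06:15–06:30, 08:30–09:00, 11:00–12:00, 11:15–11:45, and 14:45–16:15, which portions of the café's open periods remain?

A, merged: 01:00-03:15, 03:30-09:30, 12:15-13:45, 15:45-16:30.
B, merged: 02:30-08:15, 08:30-09:00, 11:00-12:00, 14:45-16:15.
01:00-03:15 with B removed leaves 01:00-02:30.
03:30-09:30 with B removed leaves 08:15-08:30, 09:00-09:30.
12:15-13:45 is untouched.
15:45-16:30 with B removed leaves 16:15-16:30.

01:00-02:30, 08:15-08:30, 09:00-09:30, 12:15-13:45, 16:15-16:30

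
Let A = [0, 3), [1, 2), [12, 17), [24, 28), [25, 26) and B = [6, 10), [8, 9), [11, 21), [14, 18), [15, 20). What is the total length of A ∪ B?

A, merged: [0, 3), [12, 17), [24, 28).
B, merged: [6, 10), [11, 21).
A ∪ B = [0, 3), [6, 10), [11, 21), [24, 28).
Total: 3 + 4 + 10 + 4 = 21.

21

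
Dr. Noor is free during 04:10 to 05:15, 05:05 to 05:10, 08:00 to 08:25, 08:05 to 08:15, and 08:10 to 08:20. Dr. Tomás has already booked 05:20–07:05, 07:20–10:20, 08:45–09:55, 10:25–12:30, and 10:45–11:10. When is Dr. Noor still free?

Merge the first list: 04:10-05:15, 08:00-08:25.
Merge the second list: 05:20-07:05, 07:20-10:20, 10:25-12:30.
04:10-05:15: no B overlap → unchanged.
08:00-08:25: fully covered by B → removed.

04:10-05:15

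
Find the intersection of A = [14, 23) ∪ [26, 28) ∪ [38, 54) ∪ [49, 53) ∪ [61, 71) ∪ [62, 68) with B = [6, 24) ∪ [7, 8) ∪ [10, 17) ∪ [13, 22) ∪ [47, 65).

Merge the first list: [14, 23), [26, 28), [38, 54), [61, 71).
Merge the second list: [6, 24), [47, 65).
[14, 23) meets the second set on [14, 23).
[26, 28): no overlap with the second set.
[38, 54) meets the second set on [47, 54).
[61, 71) meets the second set on [61, 65).

[14, 23) ∪ [47, 54) ∪ [61, 65)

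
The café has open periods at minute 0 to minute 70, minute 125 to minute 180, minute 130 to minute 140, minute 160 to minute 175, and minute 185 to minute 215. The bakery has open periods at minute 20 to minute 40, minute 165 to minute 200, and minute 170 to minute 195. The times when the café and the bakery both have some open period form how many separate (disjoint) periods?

3

A, merged: minute 0 to minute 70, minute 125 to minute 180, minute 185 to minute 215.
B, merged: minute 20 to minute 40, minute 165 to minute 200.
A ∩ B = minute 20 to minute 40, minute 165 to minute 180, minute 185 to minute 200.
That is 3 disjoint pieces.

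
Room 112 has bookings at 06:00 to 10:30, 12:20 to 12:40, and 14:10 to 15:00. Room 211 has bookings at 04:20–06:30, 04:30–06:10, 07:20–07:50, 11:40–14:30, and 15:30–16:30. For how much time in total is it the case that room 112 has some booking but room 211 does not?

4 h

Merge the second list: 04:20–06:30, 07:20–07:50, 11:40–14:30, 15:30–16:30.
A \ B = 06:30–07:20, 07:50–10:30, 14:30–15:00.
Total: 50 min + 2 h 40 min + 30 min = 4 h.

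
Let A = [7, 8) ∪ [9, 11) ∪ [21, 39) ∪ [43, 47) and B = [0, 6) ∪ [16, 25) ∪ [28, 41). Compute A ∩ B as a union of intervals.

[7, 8): no overlap with the second set.
[9, 11): no overlap with the second set.
[21, 39) meets the second set on [21, 25), [28, 39).
[43, 47): no overlap with the second set.

[21, 25) ∪ [28, 39)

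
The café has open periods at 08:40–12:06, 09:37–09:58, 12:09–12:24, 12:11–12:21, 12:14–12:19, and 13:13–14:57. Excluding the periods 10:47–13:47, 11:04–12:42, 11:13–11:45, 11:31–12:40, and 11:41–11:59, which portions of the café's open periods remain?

08:40–10:47, 13:47–14:57

Merge the first list: 08:40–12:06, 12:09–12:24, 13:13–14:57.
Merge the second list: 10:47–13:47.
08:40–12:06 minus B → 08:40–10:47.
12:09–12:24: fully covered by B → removed.
13:13–14:57 minus B → 13:47–14:57.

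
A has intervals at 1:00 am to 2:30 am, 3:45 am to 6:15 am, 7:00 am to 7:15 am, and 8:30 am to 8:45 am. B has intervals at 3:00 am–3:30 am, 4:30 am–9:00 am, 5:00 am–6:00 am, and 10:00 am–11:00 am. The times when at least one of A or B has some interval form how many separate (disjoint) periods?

4

B, merged: 3:00 am–3:30 am, 4:30 am–9:00 am, 10:00 am–11:00 am.
A ∪ B = 1:00 am–2:30 am, 3:00 am–3:30 am, 3:45 am–9:00 am, 10:00 am–11:00 am.
That is 4 disjoint pieces.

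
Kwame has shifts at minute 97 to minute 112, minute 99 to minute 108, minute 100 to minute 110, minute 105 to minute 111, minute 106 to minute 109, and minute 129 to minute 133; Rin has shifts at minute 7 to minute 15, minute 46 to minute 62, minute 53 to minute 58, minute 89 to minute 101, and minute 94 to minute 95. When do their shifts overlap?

minute 97 to minute 101

First set merges to minute 97 to minute 112, minute 129 to minute 133.
Second set merges to minute 7 to minute 15, minute 46 to minute 62, minute 89 to minute 101.
minute 97 to minute 112 ∩ B → minute 97 to minute 101.
minute 129 to minute 133 meets no B interval.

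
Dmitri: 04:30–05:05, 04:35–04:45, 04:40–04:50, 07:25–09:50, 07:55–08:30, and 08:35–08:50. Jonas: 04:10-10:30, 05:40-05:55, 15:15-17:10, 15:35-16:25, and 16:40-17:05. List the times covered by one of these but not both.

04:10-04:30, 05:05-07:25, 09:50-10:30, 15:15-17:10

Merge the first list: 04:30-05:05, 07:25-09:50.
Merge the second list: 04:10-10:30, 15:15-17:10.
A but not B: none.
B but not A: 04:10-04:30, 05:05-07:25, 09:50-10:30, 15:15-17:10.
Combining gives A △ B.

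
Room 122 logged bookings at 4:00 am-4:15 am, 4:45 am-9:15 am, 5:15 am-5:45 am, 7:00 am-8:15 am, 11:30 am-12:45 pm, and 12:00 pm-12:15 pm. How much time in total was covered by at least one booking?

6 h

Merged: 4:00 am–4:15 am, 4:45 am–9:15 am, 11:30 am–12:45 pm.
Lengths: 15 min + 4 h 30 min + 1 h 15 min = 6 h.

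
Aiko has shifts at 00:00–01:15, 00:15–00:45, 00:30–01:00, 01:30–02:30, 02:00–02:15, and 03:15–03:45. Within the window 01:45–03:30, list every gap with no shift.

02:30–03:15

After merging, the occupied span is 00:00–01:15, 01:30–02:30, 03:15–03:45.
Complement within 01:45–03:30: 02:30–03:15.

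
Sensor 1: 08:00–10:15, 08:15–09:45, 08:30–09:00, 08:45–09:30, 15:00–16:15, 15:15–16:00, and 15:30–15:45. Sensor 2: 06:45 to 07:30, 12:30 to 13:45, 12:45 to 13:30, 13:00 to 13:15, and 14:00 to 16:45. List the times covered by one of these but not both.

First set merges to 08:00–10:15, 15:00–16:15.
Second set merges to 06:45–07:30, 12:30–13:45, 14:00–16:45.
A but not B: 08:00–10:15.
B but not A: 06:45–07:30, 12:30–13:45, 14:00–15:00, 16:15–16:45.
Combining gives A △ B.

06:45–07:30, 08:00–10:15, 12:30–13:45, 14:00–15:00, 16:15–16:45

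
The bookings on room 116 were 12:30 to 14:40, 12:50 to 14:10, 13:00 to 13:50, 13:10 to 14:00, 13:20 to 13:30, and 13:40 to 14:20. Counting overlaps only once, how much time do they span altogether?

Merged: 12:30–14:40.
Length: 2 h 10 min.

2 h 10 min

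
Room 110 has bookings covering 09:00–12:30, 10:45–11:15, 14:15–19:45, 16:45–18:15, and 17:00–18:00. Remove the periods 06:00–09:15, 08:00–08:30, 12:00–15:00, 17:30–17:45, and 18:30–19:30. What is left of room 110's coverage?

09:15–12:00, 15:00–17:30, 17:45–18:30, 19:30–19:45

First set merges to 09:00–12:30, 14:15–19:45.
Second set merges to 06:00–09:15, 12:00–15:00, 17:30–17:45, 18:30–19:30.
09:00–12:30 with B removed leaves 09:15–12:00.
14:15–19:45 with B removed leaves 15:00–17:30, 17:45–18:30, 19:30–19:45.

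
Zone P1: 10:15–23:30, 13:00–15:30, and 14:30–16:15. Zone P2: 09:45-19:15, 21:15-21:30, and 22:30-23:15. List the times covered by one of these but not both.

09:45–10:15, 19:15–21:15, 21:30–22:30, 23:15–23:30

First set merges to 10:15–23:30.
Only in the first: 19:15–21:15, 21:30–22:30, 23:15–23:30.
Only in the second: 09:45–10:15.
Together these are the periods covered by exactly one.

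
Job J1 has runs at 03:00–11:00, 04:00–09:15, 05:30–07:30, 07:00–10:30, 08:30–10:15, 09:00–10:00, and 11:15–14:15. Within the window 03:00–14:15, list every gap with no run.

The merged coverage is 03:00–11:00, 11:15–14:15.
Complement within 03:00–14:15: 11:00–11:15.

11:00–11:15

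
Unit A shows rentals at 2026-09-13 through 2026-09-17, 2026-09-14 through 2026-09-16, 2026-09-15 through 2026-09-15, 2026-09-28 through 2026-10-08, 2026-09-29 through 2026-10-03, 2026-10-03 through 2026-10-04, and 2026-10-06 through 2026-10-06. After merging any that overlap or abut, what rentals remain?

2026-09-14 through 2026-09-16 overlaps/touches 2026-09-13 through 2026-09-17 → extend to 2026-09-13 through 2026-09-17.
2026-09-15 through 2026-09-15 overlaps/touches 2026-09-13 through 2026-09-17 → extend to 2026-09-13 through 2026-09-17.
2026-09-28 through 2026-10-08 is disjoint → start new block.
2026-09-29 through 2026-10-03 overlaps/touches 2026-09-28 through 2026-10-08 → extend to 2026-09-28 through 2026-10-08.
2026-10-03 through 2026-10-04 overlaps/touches 2026-09-28 through 2026-10-08 → extend to 2026-09-28 through 2026-10-08.
2026-10-06 through 2026-10-06 overlaps/touches 2026-09-28 through 2026-10-08 → extend to 2026-09-28 through 2026-10-08.

2026-09-13 through 2026-09-17, 2026-09-28 through 2026-10-08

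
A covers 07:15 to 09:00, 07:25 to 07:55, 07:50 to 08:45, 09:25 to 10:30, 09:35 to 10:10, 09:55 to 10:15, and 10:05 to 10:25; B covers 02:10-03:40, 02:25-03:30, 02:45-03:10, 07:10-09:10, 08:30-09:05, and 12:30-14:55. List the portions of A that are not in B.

First set merges to 07:15–09:00, 09:25–10:30.
Second set merges to 02:10–03:40, 07:10–09:10, 12:30–14:55.
07:15–09:00 lies entirely inside B → drops out.
09:25–10:30 is untouched.

09:25–10:30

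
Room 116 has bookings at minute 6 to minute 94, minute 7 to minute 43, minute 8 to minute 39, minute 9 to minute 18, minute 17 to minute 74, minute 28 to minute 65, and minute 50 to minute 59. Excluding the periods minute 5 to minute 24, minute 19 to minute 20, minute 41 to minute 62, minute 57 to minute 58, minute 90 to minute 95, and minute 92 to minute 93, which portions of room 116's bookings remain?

A, merged: minute 6 to minute 94.
B, merged: minute 5 to minute 24, minute 41 to minute 62, minute 90 to minute 95.
minute 6 to minute 94 with B removed leaves minute 24 to minute 41, minute 62 to minute 90.

minute 24 to minute 41, minute 62 to minute 90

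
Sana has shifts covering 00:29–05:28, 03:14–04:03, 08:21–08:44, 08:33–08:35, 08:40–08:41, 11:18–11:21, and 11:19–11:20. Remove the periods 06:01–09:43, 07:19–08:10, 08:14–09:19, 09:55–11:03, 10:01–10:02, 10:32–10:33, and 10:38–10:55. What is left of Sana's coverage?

00:29–05:28, 11:18–11:21

First set merges to 00:29–05:28, 08:21–08:44, 11:18–11:21.
Second set merges to 06:01–09:43, 09:55–11:03.
00:29–05:28: nothing removed.
08:21–08:44: entirely removed.
11:18–11:21: nothing removed.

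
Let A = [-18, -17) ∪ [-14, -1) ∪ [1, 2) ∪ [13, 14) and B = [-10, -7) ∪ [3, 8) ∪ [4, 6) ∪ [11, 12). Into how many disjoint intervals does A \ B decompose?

Second set merges to [-10, -7), [3, 8), [11, 12).
A \ B = [-18, -17), [-14, -10), [-7, -1), [1, 2), [13, 14).
That is 5 disjoint pieces.

5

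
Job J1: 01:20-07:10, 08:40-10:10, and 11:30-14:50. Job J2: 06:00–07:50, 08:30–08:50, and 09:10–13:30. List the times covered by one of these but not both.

01:20-06:00, 07:10-07:50, 08:30-08:40, 08:50-09:10, 10:10-11:30, 13:30-14:50

Only in the first: 01:20-06:00, 08:50-09:10, 13:30-14:50.
Only in the second: 07:10-07:50, 08:30-08:40, 10:10-11:30.
Together these are the periods covered by exactly one.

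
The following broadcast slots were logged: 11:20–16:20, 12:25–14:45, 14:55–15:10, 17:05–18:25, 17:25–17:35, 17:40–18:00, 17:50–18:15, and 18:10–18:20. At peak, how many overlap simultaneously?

Sweep endpoints in order; track running count of active intervals.
Peak of 3 reached at 17:50.

3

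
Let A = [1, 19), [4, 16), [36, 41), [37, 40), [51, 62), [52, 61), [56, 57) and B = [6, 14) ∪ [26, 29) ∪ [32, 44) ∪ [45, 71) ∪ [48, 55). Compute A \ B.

[1, 6) ∪ [14, 19)

Merge the first list: [1, 19), [36, 41), [51, 62).
Merge the second list: [6, 14), [26, 29), [32, 44), [45, 71).
[1, 19) \ B = [1, 6), [14, 19).
[36, 41): entirely removed.
[51, 62): entirely removed.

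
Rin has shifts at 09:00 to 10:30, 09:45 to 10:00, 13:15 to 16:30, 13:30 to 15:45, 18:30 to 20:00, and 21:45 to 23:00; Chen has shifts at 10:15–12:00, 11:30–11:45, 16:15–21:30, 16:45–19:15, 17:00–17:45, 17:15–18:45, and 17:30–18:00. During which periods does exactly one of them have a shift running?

09:00–10:15, 10:30–12:00, 13:15–16:15, 16:30–18:30, 20:00–21:30, 21:45–23:00

A, merged: 09:00–10:30, 13:15–16:30, 18:30–20:00, 21:45–23:00.
B, merged: 10:15–12:00, 16:15–21:30.
A but not B: 09:00–10:15, 13:15–16:15, 21:45–23:00.
B but not A: 10:30–12:00, 16:30–18:30, 20:00–21:30.
Combining gives A △ B.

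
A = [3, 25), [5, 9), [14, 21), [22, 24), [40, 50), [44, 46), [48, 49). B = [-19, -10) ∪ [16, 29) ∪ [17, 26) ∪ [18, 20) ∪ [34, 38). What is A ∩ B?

[16, 25)

Merge the first list: [3, 25), [40, 50).
Merge the second list: [-19, -10), [16, 29), [34, 38).
[3, 25) overlaps B on [16, 25).
[40, 50) falls entirely outside B.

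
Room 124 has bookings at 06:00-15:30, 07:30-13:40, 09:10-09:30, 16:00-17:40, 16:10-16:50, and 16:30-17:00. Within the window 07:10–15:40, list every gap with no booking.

After merging, the occupied span is 06:00-15:30, 16:00-17:40.
Uncovered inside 07:10-15:40: 15:30-15:40.

15:30-15:40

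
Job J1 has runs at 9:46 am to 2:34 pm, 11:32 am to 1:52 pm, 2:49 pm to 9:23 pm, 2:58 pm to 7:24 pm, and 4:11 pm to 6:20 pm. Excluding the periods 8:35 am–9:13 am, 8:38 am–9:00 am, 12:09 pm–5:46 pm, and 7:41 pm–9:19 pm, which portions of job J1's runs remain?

9:46 am–12:09 pm, 5:46 pm–7:41 pm, 9:19 pm–9:23 pm

First set merges to 9:46 am–2:34 pm, 2:49 pm–9:23 pm.
Second set merges to 8:35 am–9:13 am, 12:09 pm–5:46 pm, 7:41 pm–9:19 pm.
9:46 am–2:34 pm minus B → 9:46 am–12:09 pm.
2:49 pm–9:23 pm minus B → 5:46 pm–7:41 pm, 9:19 pm–9:23 pm.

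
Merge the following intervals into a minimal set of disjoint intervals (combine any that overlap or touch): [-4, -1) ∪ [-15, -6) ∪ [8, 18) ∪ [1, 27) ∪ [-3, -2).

Sort by start: [-15, -6), [-4, -1), [-3, -2), [1, 27), [8, 18).
[-4, -1) is disjoint → start new block.
[-3, -2) overlaps/touches [-4, -1) → extend to [-4, -1).
[1, 27) is disjoint → start new block.
[8, 18) overlaps/touches [1, 27) → extend to [1, 27).

[-15, -6) ∪ [-4, -1) ∪ [1, 27)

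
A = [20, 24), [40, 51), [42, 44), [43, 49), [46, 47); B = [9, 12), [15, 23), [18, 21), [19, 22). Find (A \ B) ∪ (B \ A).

[9, 12) ∪ [15, 20) ∪ [23, 24) ∪ [40, 51)

A, merged: [20, 24), [40, 51).
B, merged: [9, 12), [15, 23).
A \ B = [23, 24), [40, 51).
B \ A = [9, 12), [15, 20).
Union of the two gives the symmetric difference.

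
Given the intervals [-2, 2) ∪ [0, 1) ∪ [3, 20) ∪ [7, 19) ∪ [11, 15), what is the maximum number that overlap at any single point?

Sweep endpoints in order; track running count of active intervals.
Peak of 3 reached at 11.

3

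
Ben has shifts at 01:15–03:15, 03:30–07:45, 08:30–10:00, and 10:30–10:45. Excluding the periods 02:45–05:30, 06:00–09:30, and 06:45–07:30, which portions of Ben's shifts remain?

B, merged: 02:45–05:30, 06:00–09:30.
01:15–03:15 minus B → 01:15–02:45.
03:30–07:45 minus B → 05:30–06:00.
08:30–10:00 minus B → 09:30–10:00.
10:30–10:45: no B overlap → unchanged.

01:15–02:45, 05:30–06:00, 09:30–10:00, 10:30–10:45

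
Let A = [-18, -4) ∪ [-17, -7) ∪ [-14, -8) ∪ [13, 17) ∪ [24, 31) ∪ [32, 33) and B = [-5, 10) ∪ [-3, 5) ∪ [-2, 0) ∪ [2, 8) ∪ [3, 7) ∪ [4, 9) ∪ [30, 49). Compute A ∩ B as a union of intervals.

Merge the first list: [-18, -4), [13, 17), [24, 31), [32, 33).
Merge the second list: [-5, 10), [30, 49).
[-18, -4) overlaps B on [-5, -4).
[13, 17) falls entirely outside B.
[24, 31) overlaps B on [30, 31).
[32, 33) overlaps B on [32, 33).

[-5, -4) ∪ [30, 31) ∪ [32, 33)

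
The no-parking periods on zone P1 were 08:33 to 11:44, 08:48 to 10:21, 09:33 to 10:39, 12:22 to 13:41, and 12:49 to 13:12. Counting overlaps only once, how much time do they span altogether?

4 h 30 min

Merged: 08:33–11:44, 12:22–13:41.
Lengths: 3 h 11 min + 1 h 19 min = 4 h 30 min.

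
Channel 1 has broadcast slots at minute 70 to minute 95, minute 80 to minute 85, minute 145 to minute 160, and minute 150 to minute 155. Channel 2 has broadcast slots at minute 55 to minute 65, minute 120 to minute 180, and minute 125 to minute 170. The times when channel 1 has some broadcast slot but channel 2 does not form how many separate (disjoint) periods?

1

A, merged: minute 70 to minute 95, minute 145 to minute 160.
B, merged: minute 55 to minute 65, minute 120 to minute 180.
A \ B = minute 70 to minute 95.
That is 1 disjoint piece.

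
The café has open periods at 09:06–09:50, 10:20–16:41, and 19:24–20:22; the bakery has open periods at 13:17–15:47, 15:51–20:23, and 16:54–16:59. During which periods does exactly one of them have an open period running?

09:06–09:50, 10:20–13:17, 15:47–15:51, 16:41–19:24, 20:22–20:23

Merge the second list: 13:17–15:47, 15:51–20:23.
A \ B = 09:06–09:50, 10:20–13:17, 15:47–15:51.
B \ A = 16:41–19:24, 20:22–20:23.
Union of the two gives the symmetric difference.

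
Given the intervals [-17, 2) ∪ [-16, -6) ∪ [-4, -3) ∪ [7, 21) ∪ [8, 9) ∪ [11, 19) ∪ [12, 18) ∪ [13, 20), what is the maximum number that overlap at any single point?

Walk the sorted start/end points keeping a running depth.
The depth first hits 4 at 13.

4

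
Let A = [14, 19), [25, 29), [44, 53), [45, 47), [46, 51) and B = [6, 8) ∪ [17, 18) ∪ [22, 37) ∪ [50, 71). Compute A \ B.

Merge the first list: [14, 19), [25, 29), [44, 53).
[14, 19) minus B → [14, 17), [18, 19).
[25, 29): fully covered by B → removed.
[44, 53) minus B → [44, 50).

[14, 17) ∪ [18, 19) ∪ [44, 50)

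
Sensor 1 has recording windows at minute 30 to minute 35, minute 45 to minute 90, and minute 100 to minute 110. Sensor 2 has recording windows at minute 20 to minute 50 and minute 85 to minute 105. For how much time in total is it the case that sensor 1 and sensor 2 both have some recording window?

A ∩ B = minute 30 to minute 35, minute 45 to minute 50, minute 85 to minute 90, minute 100 to minute 105.
Total: 5 minutes + 5 minutes + 5 minutes + 5 minutes = 20 minutes.

20 minutes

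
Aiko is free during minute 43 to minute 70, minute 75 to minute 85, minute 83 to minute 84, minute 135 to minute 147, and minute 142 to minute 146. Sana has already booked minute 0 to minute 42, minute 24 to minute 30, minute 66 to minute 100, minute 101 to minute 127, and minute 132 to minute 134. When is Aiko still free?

A, merged: minute 43 to minute 70, minute 75 to minute 85, minute 135 to minute 147.
B, merged: minute 0 to minute 42, minute 66 to minute 100, minute 101 to minute 127, minute 132 to minute 134.
minute 43 to minute 70 with B removed leaves minute 43 to minute 66.
minute 75 to minute 85 lies entirely inside B → drops out.
minute 135 to minute 147 is untouched.

minute 43 to minute 66, minute 135 to minute 147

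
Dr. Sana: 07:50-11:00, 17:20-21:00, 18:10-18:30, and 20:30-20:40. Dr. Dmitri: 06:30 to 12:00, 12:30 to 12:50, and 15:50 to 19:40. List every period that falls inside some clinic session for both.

First set merges to 07:50–11:00, 17:20–21:00.
07:50–11:00 overlaps B on 07:50–11:00.
17:20–21:00 overlaps B on 17:20–19:40.

07:50–11:00, 17:20–19:40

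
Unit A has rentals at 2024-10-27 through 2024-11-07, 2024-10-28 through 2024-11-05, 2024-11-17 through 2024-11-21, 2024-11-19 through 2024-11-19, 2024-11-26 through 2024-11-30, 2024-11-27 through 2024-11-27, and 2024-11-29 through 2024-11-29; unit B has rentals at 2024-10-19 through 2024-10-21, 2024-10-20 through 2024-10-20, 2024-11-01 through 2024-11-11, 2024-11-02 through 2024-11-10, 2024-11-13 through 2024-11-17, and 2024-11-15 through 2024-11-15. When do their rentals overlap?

2024-11-01 through 2024-11-07, 2024-11-17 through 2024-11-17

Merge the first list: 2024-10-27 through 2024-11-07, 2024-11-17 through 2024-11-21, 2024-11-26 through 2024-11-30.
Merge the second list: 2024-10-19 through 2024-10-21, 2024-11-01 through 2024-11-11, 2024-11-13 through 2024-11-17.
2024-10-27 through 2024-11-07 overlaps B on 2024-11-01 through 2024-11-07.
2024-11-17 through 2024-11-21 overlaps B on 2024-11-17 through 2024-11-17.
2024-11-26 through 2024-11-30 falls entirely outside B.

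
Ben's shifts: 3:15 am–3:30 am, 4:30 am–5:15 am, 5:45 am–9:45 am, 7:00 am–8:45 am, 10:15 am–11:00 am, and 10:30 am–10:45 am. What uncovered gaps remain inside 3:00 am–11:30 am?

After merging, the occupied span is 3:15 am–3:30 am, 4:30 am–5:15 am, 5:45 am–9:45 am, 10:15 am–11:00 am.
Gaps within 3:00 am–11:30 am: 3:00 am–3:15 am, 3:30 am–4:30 am, 5:15 am–5:45 am, 9:45 am–10:15 am, 11:00 am–11:30 am.

3:00 am–3:15 am, 3:30 am–4:30 am, 5:15 am–5:45 am, 9:45 am–10:15 am, 11:00 am–11:30 am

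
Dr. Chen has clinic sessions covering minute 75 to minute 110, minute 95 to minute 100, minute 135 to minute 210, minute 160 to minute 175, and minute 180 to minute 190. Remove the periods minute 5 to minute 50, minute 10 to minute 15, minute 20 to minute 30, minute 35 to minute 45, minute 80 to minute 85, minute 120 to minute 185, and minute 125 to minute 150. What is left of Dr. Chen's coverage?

A, merged: minute 75 to minute 110, minute 135 to minute 210.
B, merged: minute 5 to minute 50, minute 80 to minute 85, minute 120 to minute 185.
minute 75 to minute 110 minus B → minute 75 to minute 80, minute 85 to minute 110.
minute 135 to minute 210 minus B → minute 185 to minute 210.

minute 75 to minute 80, minute 85 to minute 110, minute 185 to minute 210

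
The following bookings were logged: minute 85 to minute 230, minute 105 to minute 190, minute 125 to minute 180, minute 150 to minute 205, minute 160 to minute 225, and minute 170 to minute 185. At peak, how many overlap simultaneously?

6

At minute 170, 6 of the intervals are simultaneously active.
No point has more.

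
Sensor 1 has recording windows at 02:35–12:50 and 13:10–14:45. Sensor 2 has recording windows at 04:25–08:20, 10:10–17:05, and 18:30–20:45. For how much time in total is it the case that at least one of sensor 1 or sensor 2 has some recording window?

A ∪ B = 02:35-17:05, 18:30-20:45.
Total: 14 h 30 min + 2 h 15 min = 16 h 45 min.

16 h 45 min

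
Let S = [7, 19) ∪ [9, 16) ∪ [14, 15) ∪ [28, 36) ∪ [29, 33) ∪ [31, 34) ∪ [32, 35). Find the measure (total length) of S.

Merged: [7, 19), [28, 36).
Lengths: 12 + 8 = 20.

20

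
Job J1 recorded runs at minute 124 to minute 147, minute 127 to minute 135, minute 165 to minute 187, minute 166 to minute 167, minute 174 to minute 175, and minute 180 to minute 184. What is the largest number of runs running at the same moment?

At minute 127, 2 of the intervals are simultaneously active.
No point has more.

2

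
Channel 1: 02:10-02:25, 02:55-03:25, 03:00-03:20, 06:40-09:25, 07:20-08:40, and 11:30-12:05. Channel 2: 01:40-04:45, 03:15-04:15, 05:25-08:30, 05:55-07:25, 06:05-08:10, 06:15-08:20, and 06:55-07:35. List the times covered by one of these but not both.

01:40–02:10, 02:25–02:55, 03:25–04:45, 05:25–06:40, 08:30–09:25, 11:30–12:05

First set merges to 02:10–02:25, 02:55–03:25, 06:40–09:25, 11:30–12:05.
Second set merges to 01:40–04:45, 05:25–08:30.
Only in the first: 08:30–09:25, 11:30–12:05.
Only in the second: 01:40–02:10, 02:25–02:55, 03:25–04:45, 05:25–06:40.
Together these are the periods covered by exactly one.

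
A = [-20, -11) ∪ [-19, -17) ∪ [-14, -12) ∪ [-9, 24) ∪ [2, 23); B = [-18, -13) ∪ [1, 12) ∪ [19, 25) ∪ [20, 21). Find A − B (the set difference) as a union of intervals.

[-20, -18) ∪ [-13, -11) ∪ [-9, 1) ∪ [12, 19)

A, merged: [-20, -11), [-9, 24).
B, merged: [-18, -13), [1, 12), [19, 25).
[-20, -11) with B removed leaves [-20, -18), [-13, -11).
[-9, 24) with B removed leaves [-9, 1), [12, 19).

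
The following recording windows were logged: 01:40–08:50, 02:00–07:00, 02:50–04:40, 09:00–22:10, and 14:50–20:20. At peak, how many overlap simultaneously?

At 02:50, 3 of the intervals are simultaneously active.
No point has more.

3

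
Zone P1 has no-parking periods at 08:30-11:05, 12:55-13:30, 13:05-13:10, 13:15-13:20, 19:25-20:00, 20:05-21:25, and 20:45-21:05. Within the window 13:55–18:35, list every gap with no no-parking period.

Covered (merged): 08:30–11:05, 12:55–13:30, 19:25–20:00, 20:05–21:25.
Uncovered inside 13:55–18:35: 13:55–18:35.

13:55–18:35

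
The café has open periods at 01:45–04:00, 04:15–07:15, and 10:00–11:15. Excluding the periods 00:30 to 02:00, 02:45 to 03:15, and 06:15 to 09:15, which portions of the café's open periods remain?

02:00–02:45, 03:15–04:00, 04:15–06:15, 10:00–11:15

01:45–04:00 minus B → 02:00–02:45, 03:15–04:00.
04:15–07:15 minus B → 04:15–06:15.
10:00–11:15: no B overlap → unchanged.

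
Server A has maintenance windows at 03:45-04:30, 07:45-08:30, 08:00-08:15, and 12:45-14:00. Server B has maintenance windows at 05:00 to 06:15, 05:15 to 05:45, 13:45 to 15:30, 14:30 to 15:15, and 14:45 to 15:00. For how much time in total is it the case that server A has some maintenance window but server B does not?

A, merged: 03:45–04:30, 07:45–08:30, 12:45–14:00.
B, merged: 05:00–06:15, 13:45–15:30.
A \ B = 03:45–04:30, 07:45–08:30, 12:45–13:45.
Total: 45 min + 45 min + 1 h = 2 h 30 min.

2 h 30 min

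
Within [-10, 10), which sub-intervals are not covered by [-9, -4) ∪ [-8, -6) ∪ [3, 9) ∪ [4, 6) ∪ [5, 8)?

[-10, -9) ∪ [-4, 3) ∪ [9, 10)

Covered (merged): [-9, -4), [3, 9).
Gaps within [-10, 10): [-10, -9), [-4, 3), [9, 10).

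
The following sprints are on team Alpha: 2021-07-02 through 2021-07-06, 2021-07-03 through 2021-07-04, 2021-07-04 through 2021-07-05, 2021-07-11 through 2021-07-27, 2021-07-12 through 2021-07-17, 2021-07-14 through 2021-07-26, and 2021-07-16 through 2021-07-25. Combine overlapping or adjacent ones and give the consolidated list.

2021-07-02 through 2021-07-06, 2021-07-11 through 2021-07-27

2021-07-03 through 2021-07-04 overlaps/touches 2021-07-02 through 2021-07-06 → extend to 2021-07-02 through 2021-07-06.
2021-07-04 through 2021-07-05 overlaps/touches 2021-07-02 through 2021-07-06 → extend to 2021-07-02 through 2021-07-06.
2021-07-11 through 2021-07-27 is disjoint → start new block.
2021-07-12 through 2021-07-17 overlaps/touches 2021-07-11 through 2021-07-27 → extend to 2021-07-11 through 2021-07-27.
2021-07-14 through 2021-07-26 overlaps/touches 2021-07-11 through 2021-07-27 → extend to 2021-07-11 through 2021-07-27.
2021-07-16 through 2021-07-25 overlaps/touches 2021-07-11 through 2021-07-27 → extend to 2021-07-11 through 2021-07-27.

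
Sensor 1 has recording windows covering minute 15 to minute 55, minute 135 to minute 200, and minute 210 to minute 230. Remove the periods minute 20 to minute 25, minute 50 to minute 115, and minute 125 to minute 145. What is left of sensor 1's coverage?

minute 15 to minute 55 \ B = minute 15 to minute 20, minute 25 to minute 50.
minute 135 to minute 200 \ B = minute 145 to minute 200.
minute 210 to minute 230: nothing removed.

minute 15 to minute 20, minute 25 to minute 50, minute 145 to minute 200, minute 210 to minute 230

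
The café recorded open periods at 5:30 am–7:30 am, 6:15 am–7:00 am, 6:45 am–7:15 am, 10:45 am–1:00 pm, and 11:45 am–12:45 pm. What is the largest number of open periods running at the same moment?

At 6:45 am, 3 of the intervals are simultaneously active.
No point has more.

3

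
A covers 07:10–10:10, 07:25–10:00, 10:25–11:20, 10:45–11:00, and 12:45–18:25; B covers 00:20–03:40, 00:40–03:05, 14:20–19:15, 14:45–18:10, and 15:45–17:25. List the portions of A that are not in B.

07:10-10:10, 10:25-11:20, 12:45-14:20

First set merges to 07:10-10:10, 10:25-11:20, 12:45-18:25.
Second set merges to 00:20-03:40, 14:20-19:15.
07:10-10:10: nothing removed.
10:25-11:20: nothing removed.
12:45-18:25 \ B = 12:45-14:20.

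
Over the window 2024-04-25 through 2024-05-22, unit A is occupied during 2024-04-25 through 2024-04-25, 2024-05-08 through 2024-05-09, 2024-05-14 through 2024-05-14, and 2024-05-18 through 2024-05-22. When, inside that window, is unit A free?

The merged coverage is 2024-04-25 through 2024-04-25, 2024-05-08 through 2024-05-09, 2024-05-14 through 2024-05-14, 2024-05-18 through 2024-05-22.
Gaps within 2024-04-25 through 2024-05-22: 2024-04-26 through 2024-05-07, 2024-05-10 through 2024-05-13, 2024-05-15 through 2024-05-17.

2024-04-26 through 2024-05-07, 2024-05-10 through 2024-05-13, 2024-05-15 through 2024-05-17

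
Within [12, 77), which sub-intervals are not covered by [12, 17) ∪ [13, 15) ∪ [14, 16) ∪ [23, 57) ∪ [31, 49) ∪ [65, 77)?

[17, 23) ∪ [57, 65)

After merging, the occupied span is [12, 17), [23, 57), [65, 77).
Uncovered inside [12, 77): [17, 23), [57, 65).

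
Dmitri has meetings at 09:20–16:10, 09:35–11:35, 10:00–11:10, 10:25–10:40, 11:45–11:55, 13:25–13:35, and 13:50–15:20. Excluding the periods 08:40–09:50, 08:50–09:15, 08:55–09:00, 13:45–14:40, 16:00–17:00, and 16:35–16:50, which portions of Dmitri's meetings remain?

First set merges to 09:20-16:10.
Second set merges to 08:40-09:50, 13:45-14:40, 16:00-17:00.
09:20-16:10 \ B = 09:50-13:45, 14:40-16:00.

09:50-13:45, 14:40-16:00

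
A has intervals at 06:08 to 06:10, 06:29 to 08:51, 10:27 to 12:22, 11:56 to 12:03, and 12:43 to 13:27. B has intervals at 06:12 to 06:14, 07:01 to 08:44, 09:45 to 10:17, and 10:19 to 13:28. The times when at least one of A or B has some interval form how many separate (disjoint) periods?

5

Merge the first list: 06:08–06:10, 06:29–08:51, 10:27–12:22, 12:43–13:27.
A ∪ B = 06:08–06:10, 06:12–06:14, 06:29–08:51, 09:45–10:17, 10:19–13:28.
That is 5 disjoint pieces.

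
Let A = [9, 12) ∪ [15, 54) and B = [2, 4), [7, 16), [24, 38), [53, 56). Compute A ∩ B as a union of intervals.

[9, 12) ∩ B → [9, 12).
[15, 54) ∩ B → [15, 16), [24, 38), [53, 54).

[9, 12) ∪ [15, 16) ∪ [24, 38) ∪ [53, 54)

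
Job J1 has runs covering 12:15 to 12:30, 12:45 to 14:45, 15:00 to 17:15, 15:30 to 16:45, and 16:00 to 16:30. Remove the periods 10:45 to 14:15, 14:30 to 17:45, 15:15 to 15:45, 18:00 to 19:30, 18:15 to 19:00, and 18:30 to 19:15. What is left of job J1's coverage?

14:15-14:30

First set merges to 12:15-12:30, 12:45-14:45, 15:00-17:15.
Second set merges to 10:45-14:15, 14:30-17:45, 18:00-19:30.
12:15-12:30 lies entirely inside B → drops out.
12:45-14:45 with B removed leaves 14:15-14:30.
15:00-17:15 lies entirely inside B → drops out.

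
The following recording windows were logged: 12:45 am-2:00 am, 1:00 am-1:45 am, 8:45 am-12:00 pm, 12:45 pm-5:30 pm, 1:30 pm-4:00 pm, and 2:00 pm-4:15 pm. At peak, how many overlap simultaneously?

Walk the sorted start/end points keeping a running depth.
The depth first hits 3 at 2:00 pm.

3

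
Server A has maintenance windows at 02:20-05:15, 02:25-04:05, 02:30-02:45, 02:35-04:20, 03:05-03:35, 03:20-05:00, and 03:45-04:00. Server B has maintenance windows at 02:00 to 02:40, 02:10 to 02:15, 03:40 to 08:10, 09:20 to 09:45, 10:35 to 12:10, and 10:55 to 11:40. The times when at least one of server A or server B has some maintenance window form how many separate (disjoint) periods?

3

First set merges to 02:20-05:15.
Second set merges to 02:00-02:40, 03:40-08:10, 09:20-09:45, 10:35-12:10.
A ∪ B = 02:00-08:10, 09:20-09:45, 10:35-12:10.
That is 3 disjoint pieces.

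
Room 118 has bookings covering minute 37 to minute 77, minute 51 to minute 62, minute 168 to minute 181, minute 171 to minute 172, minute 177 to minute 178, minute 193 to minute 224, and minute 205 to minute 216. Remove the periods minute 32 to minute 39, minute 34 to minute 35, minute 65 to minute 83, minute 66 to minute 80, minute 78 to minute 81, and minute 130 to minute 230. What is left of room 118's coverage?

minute 39 to minute 65

A, merged: minute 37 to minute 77, minute 168 to minute 181, minute 193 to minute 224.
B, merged: minute 32 to minute 39, minute 65 to minute 83, minute 130 to minute 230.
minute 37 to minute 77 minus B → minute 39 to minute 65.
minute 168 to minute 181: fully covered by B → removed.
minute 193 to minute 224: fully covered by B → removed.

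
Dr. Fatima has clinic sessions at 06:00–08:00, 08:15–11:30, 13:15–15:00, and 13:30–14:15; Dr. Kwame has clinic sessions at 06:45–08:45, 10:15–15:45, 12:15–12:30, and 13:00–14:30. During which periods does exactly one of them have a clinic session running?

A, merged: 06:00–08:00, 08:15–11:30, 13:15–15:00.
B, merged: 06:45–08:45, 10:15–15:45.
Only in the first: 06:00–06:45, 08:45–10:15.
Only in the second: 08:00–08:15, 11:30–13:15, 15:00–15:45.
Together these are the periods covered by exactly one.

06:00–06:45, 08:00–08:15, 08:45–10:15, 11:30–13:15, 15:00–15:45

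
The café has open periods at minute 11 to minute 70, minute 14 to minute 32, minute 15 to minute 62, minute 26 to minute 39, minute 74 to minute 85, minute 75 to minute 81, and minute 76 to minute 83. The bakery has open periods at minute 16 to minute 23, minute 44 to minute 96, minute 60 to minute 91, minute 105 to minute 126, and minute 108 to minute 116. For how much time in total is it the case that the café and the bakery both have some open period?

44 minutes

A, merged: minute 11 to minute 70, minute 74 to minute 85.
B, merged: minute 16 to minute 23, minute 44 to minute 96, minute 105 to minute 126.
A ∩ B = minute 16 to minute 23, minute 44 to minute 70, minute 74 to minute 85.
Total: 7 minutes + 26 minutes + 11 minutes = 44 minutes.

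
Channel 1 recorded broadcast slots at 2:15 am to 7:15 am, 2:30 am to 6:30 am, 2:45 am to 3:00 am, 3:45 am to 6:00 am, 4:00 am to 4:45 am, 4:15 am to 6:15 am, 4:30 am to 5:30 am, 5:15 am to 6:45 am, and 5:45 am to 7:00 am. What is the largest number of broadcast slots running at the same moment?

At 4:30 am, 6 of the intervals are simultaneously active.
No point has more.

6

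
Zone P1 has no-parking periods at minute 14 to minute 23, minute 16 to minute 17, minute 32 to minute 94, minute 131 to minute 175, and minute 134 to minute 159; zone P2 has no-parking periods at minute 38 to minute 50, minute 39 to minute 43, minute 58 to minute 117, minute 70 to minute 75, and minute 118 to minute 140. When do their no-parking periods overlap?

A, merged: minute 14 to minute 23, minute 32 to minute 94, minute 131 to minute 175.
B, merged: minute 38 to minute 50, minute 58 to minute 117, minute 118 to minute 140.
minute 14 to minute 23: no overlap with the second set.
minute 32 to minute 94 meets the second set on minute 38 to minute 50, minute 58 to minute 94.
minute 131 to minute 175 meets the second set on minute 131 to minute 140.

minute 38 to minute 50, minute 58 to minute 94, minute 131 to minute 140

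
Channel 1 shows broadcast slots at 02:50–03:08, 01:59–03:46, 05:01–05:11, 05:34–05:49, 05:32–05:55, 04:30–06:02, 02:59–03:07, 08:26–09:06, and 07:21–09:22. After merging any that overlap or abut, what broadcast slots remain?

01:59-03:46, 04:30-06:02, 07:21-09:22

Sort by start: 01:59-03:46, 02:50-03:08, 02:59-03:07, 04:30-06:02, 05:01-05:11, 05:32-05:55, 05:34-05:49, 07:21-09:22, 08:26-09:06.
02:50-03:08 overlaps/touches 01:59-03:46 → extend to 01:59-03:46.
02:59-03:07 overlaps/touches 01:59-03:46 → extend to 01:59-03:46.
04:30-06:02 is disjoint → start new block.
05:01-05:11 overlaps/touches 04:30-06:02 → extend to 04:30-06:02.
05:32-05:55 overlaps/touches 04:30-06:02 → extend to 04:30-06:02.
05:34-05:49 overlaps/touches 04:30-06:02 → extend to 04:30-06:02.
07:21-09:22 is disjoint → start new block.
08:26-09:06 overlaps/touches 07:21-09:22 → extend to 07:21-09:22.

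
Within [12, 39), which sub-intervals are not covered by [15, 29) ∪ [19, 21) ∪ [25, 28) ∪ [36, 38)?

After merging, the occupied span is [15, 29), [36, 38).
Complement within [12, 39): [12, 15), [29, 36), [38, 39).

[12, 15) ∪ [29, 36) ∪ [38, 39)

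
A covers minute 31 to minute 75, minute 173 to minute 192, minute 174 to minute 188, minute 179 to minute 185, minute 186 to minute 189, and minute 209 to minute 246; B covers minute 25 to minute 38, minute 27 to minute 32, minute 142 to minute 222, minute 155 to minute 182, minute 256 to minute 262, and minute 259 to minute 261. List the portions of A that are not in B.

First set merges to minute 31 to minute 75, minute 173 to minute 192, minute 209 to minute 246.
Second set merges to minute 25 to minute 38, minute 142 to minute 222, minute 256 to minute 262.
minute 31 to minute 75 with B removed leaves minute 38 to minute 75.
minute 173 to minute 192 lies entirely inside B → drops out.
minute 209 to minute 246 with B removed leaves minute 222 to minute 246.

minute 38 to minute 75, minute 222 to minute 246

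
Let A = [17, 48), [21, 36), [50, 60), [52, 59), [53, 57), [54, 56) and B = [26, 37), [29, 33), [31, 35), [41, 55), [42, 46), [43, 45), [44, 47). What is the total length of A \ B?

18

First set merges to [17, 48), [50, 60).
Second set merges to [26, 37), [41, 55).
A \ B = [17, 26), [37, 41), [55, 60).
Total: 9 + 4 + 5 = 18.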